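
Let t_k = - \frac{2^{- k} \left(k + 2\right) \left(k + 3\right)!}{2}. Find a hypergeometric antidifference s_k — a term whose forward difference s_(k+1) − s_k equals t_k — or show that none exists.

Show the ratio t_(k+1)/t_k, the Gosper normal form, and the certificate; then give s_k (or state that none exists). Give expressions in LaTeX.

s_k = - 2^{- k} \left(k + 3\right)!

r(k) = (k + 3)*(k + 4)/(2*(k + 2)) after simplifying.
Take A(k)=k/2 + 2, B(k)=1, C(k)=k + 2.
Set up (k/2 + 2)·f(k+1) − (1)·f(k) − (k + 2) = 0.
From deg A=1, deg B=0, deg C=1: d=0.
Match coefficients ⇒ f(k) = 2.
So s_k = (B(k−1)f/C)·t_k = (2/(k + 2))·t_k = -factorial(k + 3)/2**k.
Check: Δs_k = -(k + 2)*factorial(k + 3)/(2*2**k). ✓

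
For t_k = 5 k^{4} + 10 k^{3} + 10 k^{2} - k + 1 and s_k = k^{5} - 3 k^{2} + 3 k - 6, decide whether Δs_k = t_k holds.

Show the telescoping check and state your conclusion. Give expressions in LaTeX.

Valid: the claim telescopes to t_k.

s_(k+1) = 3*k + (k + 1)**5 - 3*(k + 1)**2 - 3
s_(k+1) − s_k = 5*k**4 + 10*k**3 + 10*k**2 - k + 1
(s_(k+1) − s_k) − t_k = 0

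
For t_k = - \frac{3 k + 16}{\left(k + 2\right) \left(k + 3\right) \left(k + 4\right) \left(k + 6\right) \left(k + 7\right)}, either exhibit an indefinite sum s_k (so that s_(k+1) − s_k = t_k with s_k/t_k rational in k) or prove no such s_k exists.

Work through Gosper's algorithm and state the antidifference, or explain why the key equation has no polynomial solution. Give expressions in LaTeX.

s_k = \frac{k \left(- k^{2} - 11 k - 36\right)}{36 \left(k^{3} + 11 k^{2} + 36 k + 36\right)}

The ratio is (k + 2)*(k + 6)*(3*k + 19)/((k + 5)*(k + 8)*(3*k + 16)).
A = k + 2, B = k + 8, C = k**2 + 31*k/3 + 80/3.
Solve (k + 2)·f(k+1) − (k + 7)·f(k) = k**2 + 31*k/3 + 80/3.
Degrees (1,1,2) ⇒ d ≤ 5.
A polynomial solution: f(k) = k*(k + 4)*(k + 5)*(k**2 + 11*k + 36)/108.
Get s_k = R·t_k = k*(-k**2 - 11*k - 36)/(36*(k**3 + 11*k**2 + 36*k + 36)) with R(k) = B(k−1)f(k)/C(k) = k*(k + 4)*(k + 7)*(k**2 + 11*k + 36)/(36*(3*k + 16)).
Δs = (-3*k - 16)/(k**5 + 22*k**4 + 185*k**3 + 740*k**2 + 1404*k + 1008), as required.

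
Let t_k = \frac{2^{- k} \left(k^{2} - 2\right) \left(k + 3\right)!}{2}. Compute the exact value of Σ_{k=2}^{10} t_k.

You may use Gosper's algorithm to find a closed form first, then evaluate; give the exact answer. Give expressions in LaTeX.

Σ = 340540230

r(k) = (k + 4)*((k + 1)**2 - 2)/(2*(k**2 - 2)) after simplifying.
Normal form (A,B,C) = (k/2 + 2, 1, k**2 - 2).
Set up (k/2 + 2)·f(k+1) − (1)·f(k) − (k**2 - 2) = 0.
From deg A=1, deg B=0, deg C=2: d=1.
Match coefficients ⇒ f(k) = 2*(k - 3).
Get s_k = R·t_k = (k - 3)*factorial(k + 3)/2**k with R(k) = B(k−1)f(k)/C(k) = 2*(k - 3)/(k**2 - 2).
Check: Δs_k = (k**2 - 2)*factorial(k + 3)/(2*2**k). ✓
Evaluate s at k=11 and k=2: 340540200 and -30; difference 340540230.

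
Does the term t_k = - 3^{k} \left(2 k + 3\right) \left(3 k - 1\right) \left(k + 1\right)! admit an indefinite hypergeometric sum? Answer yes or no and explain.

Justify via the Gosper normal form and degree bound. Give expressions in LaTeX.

r(k) = 3*(k + 2)*(2*k + 5)*(3*k + 2)/((2*k + 3)*(3*k - 1)) after simplifying.
Factor: A=3*k + 6; B=1; C=k**2 + 7*k/6 - 1/2.
Set up (3*k + 6)·f(k+1) − (1)·f(k) − (k**2 + 7*k/6 - 1/2) = 0.
From deg A=1, deg B=0, deg C=2: d=1.
A polynomial solution: f(k) = (2*k - 3)/6.
R(k) = B(k−1)·f(k)/C(k) = (2*k - 3)/((2*k + 3)*(3*k - 1)); s_k = R·t_k = -3**k*(2*k - 3)*factorial(k + 1).
s_(k+1) − s_k = -3**k*(2*k + 3)*(3*k - 1)*factorial(k + 1) = t_k.

Yes. s_k = - 3^{k} \left(2 k - 3\right) \left(k + 1\right)!.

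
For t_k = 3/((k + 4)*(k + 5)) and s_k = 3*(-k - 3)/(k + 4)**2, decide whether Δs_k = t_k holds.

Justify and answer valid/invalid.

s_(k+1) = 3*(-k - 4)/(k + 5)**2
s_(k+1) − s_k = 3*(k**2 + 7*k + 11)/(k**4 + 18*k**3 + 121*k**2 + 360*k + 400)
(s_(k+1) − s_k) − t_k = 3*(-2*k - 9)/(k**4 + 18*k**3 + 121*k**2 + 360*k + 400)

Invalid: residual 3*(-2*k - 9)/(k**4 + 18*k**3 + 121*k**2 + 360*k + 400) ≠ 0.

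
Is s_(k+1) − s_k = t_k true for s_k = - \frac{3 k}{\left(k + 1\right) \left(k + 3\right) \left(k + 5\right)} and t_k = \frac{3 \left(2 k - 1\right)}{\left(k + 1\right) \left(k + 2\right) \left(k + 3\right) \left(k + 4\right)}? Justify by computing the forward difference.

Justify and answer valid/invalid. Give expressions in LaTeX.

Invalid: residual \frac{9 \left(- 3 k^{2} - 13 k + 5\right)}{k^{6} + 21 k^{5} + 175 k^{4} + 735 k^{3} + 1624 k^{2} + 1764 k + 720} ≠ 0.

s_(k+1) = 3*(-k - 1)/((k + 2)*(k + 4)*(k + 6))
s_(k+1) − s_k = 3*(2*k**3 + 12*k**2 + 10*k - 15)/(k**6 + 21*k**5 + 175*k**4 + 735*k**3 + 1624*k**2 + 1764*k + 720)
(s_(k+1) − s_k) − t_k = 9*(-3*k**2 - 13*k + 5)/(k**6 + 21*k**5 + 175*k**4 + 735*k**3 + 1624*k**2 + 1764*k + 720)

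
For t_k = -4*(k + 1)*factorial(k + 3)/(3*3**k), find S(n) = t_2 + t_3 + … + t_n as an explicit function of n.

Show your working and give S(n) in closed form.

S(n) = 160/3 - 4*factorial(n + 4)/(3*3**n)

Step 1: r(k) = (k + 2)*(k + 4)/(3*(k + 1)).
A = k/3 + 4/3, B = 1, C = k + 1.
Solve (k/3 + 4/3)·f(k+1) − (1)·f(k) = k + 1.
d = 0 from the (1,0,1) case.
Solve for f: f(k) = 3 (degree 0 ≤ 0).
So s_k = (B(k−1)f/C)·t_k = (3/(k + 1))·t_k = -4*factorial(k + 3)/3**k.
s_(k+1) − s_k = -4*(k + 1)*factorial(k + 3)/(3*3**k) = t_k.
s_(n+1) = -4*3**(-n - 1)*factorial(n + 4) and s_(2) = -160/3, so S(n) = 160/3 - 4*factorial(n + 4)/(3*3**n).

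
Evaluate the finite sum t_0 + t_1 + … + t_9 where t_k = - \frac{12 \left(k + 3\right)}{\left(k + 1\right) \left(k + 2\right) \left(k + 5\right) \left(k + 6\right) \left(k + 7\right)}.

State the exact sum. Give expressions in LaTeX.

Step 1: r(k) = (k + 1)*(k + 4)*(k + 5)/((k + 3)**2*(k + 8)).
Gosper form: A/B · C(k+1)/C(k) with A=k + 1, B=k + 8, C=k**3 + 10*k**2 + 33*k + 36.
Key eq: (k + 1)·f(k+1) = (k + 7)·f(k) + (k**3 + 10*k**2 + 33*k + 36).
Bound: deg f ≤ 6.
Solve for f: f(k) = k*(k + 2)*(k + 3)*(k + 4)*(k**2 + 12*k + 41)/90 (degree 6 ≤ 6).
Then R = B(k−1)f/C = k*(k + 2)*(k + 7)*(k**2 + 12*k + 41)/(90*(k + 3)), so s_k = R(k)·t_k = 2*k*(-k**2 - 12*k - 41)/(15*(k**3 + 12*k**2 + 41*k + 30)).
s_(k+1) − s_k = 12*(-k - 3)/(k**5 + 21*k**4 + 163*k**3 + 567*k**2 + 844*k + 420) = t_k.
Sum = s_(10) − s_(0); s_(10) = -29/220, s_(0) = 0 ⇒ -29/220.

Σ = -29/220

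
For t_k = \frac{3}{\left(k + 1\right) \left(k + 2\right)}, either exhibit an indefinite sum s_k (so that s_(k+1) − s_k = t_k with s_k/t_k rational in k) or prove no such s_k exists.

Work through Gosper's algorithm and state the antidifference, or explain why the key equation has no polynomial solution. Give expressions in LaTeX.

t_(k+1)/t_k = (k + 1)/(k + 3).
So A=k + 1 and B=k + 3, with C=1.
Set up (k + 1)·f(k+1) − (k + 2)·f(k) − (1) = 0.
Degrees (1,1,0) ⇒ d ≤ 1.
Match coefficients ⇒ f(k) = k.
Get s_k = R·t_k = 3*k/(k + 1) with R(k) = B(k−1)f(k)/C(k) = k*(k + 2).
Δs = 3/(k**2 + 3*k + 2), as required.

s_k = \frac{3 k}{k + 1}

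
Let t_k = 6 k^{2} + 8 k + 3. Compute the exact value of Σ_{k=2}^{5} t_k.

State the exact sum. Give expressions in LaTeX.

Σ = 448

Ratio r(k) = (6*k**2 + 20*k + 17)/(6*k**2 + 8*k + 3).
Normal form (A,B,C) = (1, 1, k**2 + 4*k/3 + 1/2).
Solve (1)·f(k+1) − (1)·f(k) = k**2 + 4*k/3 + 1/2.
From deg A=0, deg B=0, deg C=2: d=3.
Solve for f: f(k) = k**2*(2*k + 1)/6 (degree 3 ≤ 3).
Then R = B(k−1)f/C = k**2*(2*k + 1)/(6*k**2 + 8*k + 3), so s_k = R(k)·t_k = k**2*(2*k + 1).
Verify: 6*k**2 + 8*k + 3 matches t_k.
Telescoping: Σ = s_(6) − s_(2) = 468 − (20) = 448.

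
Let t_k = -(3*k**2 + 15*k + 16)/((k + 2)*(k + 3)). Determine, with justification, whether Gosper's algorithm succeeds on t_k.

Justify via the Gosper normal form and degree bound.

t_(k+1)/t_k = (k + 2)*(15*k + 3*(k + 1)**2 + 31)/((k + 4)*(3*k**2 + 15*k + 16)).
Factor: A=k + 2; B=k + 4; C=k**2 + 5*k + 16/3.
f must satisfy (k + 2)·f(k+1) − (k + 3)·f(k) = k**2 + 5*k + 16/3.
Bound: deg f ≤ 2.
Solving with deg f ≤ 2: f(k) = k*(3*k + 5)/3.
Get s_k = R·t_k = k*(-3*k - 5)/(k + 2) with R(k) = B(k−1)f(k)/C(k) = k*(k + 3)*(3*k + 5)/(3*k**2 + 15*k + 16).
Verify: (-3*k**2 - 15*k - 16)/(k**2 + 5*k + 6) matches t_k.

Yes. s_k = k*(-3*k - 5)/(k + 2).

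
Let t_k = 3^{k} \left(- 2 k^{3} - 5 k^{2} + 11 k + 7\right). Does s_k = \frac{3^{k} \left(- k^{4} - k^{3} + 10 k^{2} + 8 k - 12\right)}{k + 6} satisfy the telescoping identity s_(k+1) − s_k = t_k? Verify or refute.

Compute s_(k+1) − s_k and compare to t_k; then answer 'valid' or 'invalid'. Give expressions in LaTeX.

s_(k+1) = 3**(k + 1)*(-k**4 - 5*k**3 + k**2 + 21*k + 4)/(k + 7)
s_(k+1) − s_k = 3**k*(-2*k**5 - 25*k**4 - 90*k**3 + 3*k**2 + 346*k + 156)/(k**2 + 13*k + 42)
(s_(k+1) − s_k) − t_k = 3**(k + 1)*(2*k**4 + 16*k**3 + 21*k**2 - 69*k - 46)/(k**2 + 13*k + 42)

Invalid: residual \frac{3^{k + 1} \left(2 k^{4} + 16 k^{3} + 21 k^{2} - 69 k - 46\right)}{k^{2} + 13 k + 42} ≠ 0.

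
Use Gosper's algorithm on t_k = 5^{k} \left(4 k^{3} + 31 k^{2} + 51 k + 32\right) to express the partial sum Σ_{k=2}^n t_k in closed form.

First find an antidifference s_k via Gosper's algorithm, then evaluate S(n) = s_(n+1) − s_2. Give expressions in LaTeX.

r(k) = 5*(4*k**3 + 43*k**2 + 125*k + 118)/(4*k**3 + 31*k**2 + 51*k + 32) after simplifying.
A = 5, B = 1, C = k**3 + 31*k**2/4 + 51*k/4 + 8.
Solve (5)·f(k+1) − (1)·f(k) = k**3 + 31*k**2/4 + 51*k/4 + 8.
Bound: deg f ≤ 3.
Solve for f: f(k) = (k**3 + 4*k**2 - k + 3)/4 (degree 3 ≤ 3).
Certificate R = B(k−1)f/C = (k**3 + 4*k**2 - k + 3)/(4*k**3 + 31*k**2 + 51*k + 32) gives s_k = 5**k*(k**3 + 4*k**2 - k + 3).
Δs = 5**k*(4*k**3 + 31*k**2 + 51*k + 32), as required.
s_(n+1) = 5**(n + 1)*(n**3 + 7*n**2 + 10*n + 7) and s_(2) = 625, so S(n) = 5*5**n*n**3 + 35*5**n*n**2 + 50*5**n*n + 35*5**n - 625.

S(n) = 5 \cdot 5^{n} n^{3} + 35 \cdot 5^{n} n^{2} + 50 \cdot 5^{n} n + 35 \cdot 5^{n} - 625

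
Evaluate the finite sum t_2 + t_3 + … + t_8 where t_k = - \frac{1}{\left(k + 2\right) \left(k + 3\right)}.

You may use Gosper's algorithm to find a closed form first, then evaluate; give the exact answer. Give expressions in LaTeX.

Σ = -7/44

t_(k+1)/t_k = (k + 2)/(k + 4).
A = k + 2, B = k + 4, C = 1.
f must satisfy (k + 2)·f(k+1) − (k + 3)·f(k) = 1.
Degrees (1,1,0) ⇒ d ≤ 1.
Coefficient equations give f(k) = k/2.
Certificate R = B(k−1)f/C = k*(k + 3)/2 gives s_k = -k/(2*k + 4).
s_(k+1) − s_k = -1/(k**2 + 5*k + 6) = t_k.
Evaluate s at k=9 and k=2: -9/22 and -1/4; difference -7/44.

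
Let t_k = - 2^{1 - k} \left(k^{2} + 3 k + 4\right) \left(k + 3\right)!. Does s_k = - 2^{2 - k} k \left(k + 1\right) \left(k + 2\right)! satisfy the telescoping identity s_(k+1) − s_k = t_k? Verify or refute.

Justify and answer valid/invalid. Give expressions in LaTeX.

Invalid: residual 2^{2 - k} \left(k^{2} + 2 k + 3\right) \left(k + 2\right)! ≠ 0.

s_(k+1) = -2**(1 - k)*(k + 1)*(k + 2)*factorial(k + 3)
s_(k+1) − s_k = -2**(1 - k)*(k + 1)*(k**2 + 3*k + 6)*factorial(k + 2)
(s_(k+1) − s_k) − t_k = 2**(2 - k)*(k**2 + 2*k + 3)*factorial(k + 2)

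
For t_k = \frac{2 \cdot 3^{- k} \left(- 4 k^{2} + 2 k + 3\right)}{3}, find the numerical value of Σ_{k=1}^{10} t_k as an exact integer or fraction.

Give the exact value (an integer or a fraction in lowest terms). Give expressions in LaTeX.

r(k) = (4*k**2 + 6*k - 1)/(3*(4*k**2 - 2*k - 3)) after simplifying.
Take A(k)=1/3, B(k)=1, C(k)=k**2 - k/2 - 3/4.
Solve (1/3)·f(k+1) − (1)·f(k) = k**2 - k/2 - 3/4.
deg f ≤ 2 (via 0,0,2).
Match coefficients ⇒ f(k) = -3*k*(2*k + 1)/4.
R(k) = B(k−1)·f(k)/C(k) = -3*k*(2*k + 1)/(4*k**2 - 2*k - 3); s_k = R·t_k = 2*k*(2*k + 1)/3**k.
Verify: 2*(-4*k**2 + 2*k + 3)/(3*3**k) matches t_k.
Sum = s_(11) − s_(1); s_(11) = 506/177147, s_(1) = 2 ⇒ -353788/177147.

Σ = -353788/177147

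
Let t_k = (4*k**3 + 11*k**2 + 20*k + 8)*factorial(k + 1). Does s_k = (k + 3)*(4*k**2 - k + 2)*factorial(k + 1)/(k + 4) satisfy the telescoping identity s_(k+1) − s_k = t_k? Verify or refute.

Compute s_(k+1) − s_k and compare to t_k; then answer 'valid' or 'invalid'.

s_(k+1) = (k + 4)*(4*k**2 + 7*k + 5)*factorial(k + 2)/(k + 5)
s_(k+1) − s_k = (4*k**5 + 43*k**4 + 172*k**3 + 348*k**2 + 383*k + 130)*factorial(k + 1)/((k + 4)*(k + 5))
(s_(k+1) − s_k) − t_k = -(4*k**4 + 27*k**3 + 60*k**2 + 89*k + 30)*factorial(k + 1)/((k + 4)*(k + 5))

Invalid: residual -(4*k**4 + 27*k**3 + 60*k**2 + 89*k + 30)*factorial(k + 1)/((k + 4)*(k + 5)) ≠ 0.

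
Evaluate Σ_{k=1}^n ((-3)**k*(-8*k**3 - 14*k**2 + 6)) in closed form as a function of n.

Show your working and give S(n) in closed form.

S(n) = -6*(-3)**n*n**3 - 15*(-3)**n*n**2 - 3*(-3)**n*n + 6*(-3)**n - 6

t_(k+1)/t_k = 3*(-4*(k + 1)**3 - 7*(k + 1)**2 + 3)/(4*k**3 + 7*k**2 - 3).
A = -3, B = 1, C = k**3 + 7*k**2/4 - 3/4.
Set up (-3)·f(k+1) − (1)·f(k) − (k**3 + 7*k**2/4 - 3/4) = 0.
deg f ≤ 3 (via 0,0,3).
Match coefficients ⇒ f(k) = -k*(k + 1)*(2*k - 3)/8.
Then R = B(k−1)f/C = -k*(2*k - 3)/(2*(4*k**2 + 3*k - 3)), so s_k = R(k)·t_k = (-3)**k*k*(2*k**2 - k - 3).
Check: Δs_k = (-3)**k*(-8*k**3 - 14*k**2 + 6). ✓
s_(n+1) = (-3)**(n + 1)*(2*n**3 + 5*n**2 + n - 2) and s_(1) = 6, so S(n) = -6*(-3)**n*n**3 - 15*(-3)**n*n**2 - 3*(-3)**n*n + 6*(-3)**n - 6.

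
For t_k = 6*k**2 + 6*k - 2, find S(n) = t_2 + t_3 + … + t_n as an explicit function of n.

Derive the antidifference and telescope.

S(n) = 2*n**3 + 6*n**2 + 2*n - 10

Ratio r(k) = (3*k**2 + 9*k + 5)/(3*k**2 + 3*k - 1).
Normal form (A,B,C) = (1, 1, k**2 + k - 1/3).
f must satisfy (1)·f(k+1) − (1)·f(k) = k**2 + k - 1/3.
deg f ≤ 3 (via 0,0,2).
Coefficient equations give f(k) = k*(k**2 - 2)/3.
So s_k = (B(k−1)f/C)·t_k = (k*(k**2 - 2)/(3*k**2 + 3*k - 1))·t_k = 2*k*(k**2 - 2).
Check: Δs_k = 6*k**2 + 6*k - 2. ✓
Telescope: S(n) = s_(n+1) − s_(2) = 2*n**3 + 6*n**2 + 2*n - 2 − (8) = 2*n**3 + 6*n**2 + 2*n - 10.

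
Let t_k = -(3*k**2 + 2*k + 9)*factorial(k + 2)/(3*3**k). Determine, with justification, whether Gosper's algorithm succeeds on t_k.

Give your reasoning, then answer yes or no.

The ratio is (k + 3)*(2*k + 3*(k + 1)**2 + 11)/(3*(3*k**2 + 2*k + 9)).
Normal form (A,B,C) = (k/3 + 1, 1, k**2 + 2*k/3 + 3).
Key eq: (k/3 + 1)·f(k+1) = (1)·f(k) + (k**2 + 2*k/3 + 3).
d = 1 from the (1,0,2) case.
Match coefficients ⇒ f(k) = 3*k - 1.
Then R = B(k−1)f/C = 3*(3*k - 1)/(3*k**2 + 2*k + 9), so s_k = R(k)·t_k = -(3*k - 1)*factorial(k + 2)/3**k.
Check: Δs_k = -(3*k**2 + 2*k + 9)*factorial(k + 2)/(3*3**k). ✓

Yes. s_k = -(3*k - 1)*factorial(k + 2)/3**k.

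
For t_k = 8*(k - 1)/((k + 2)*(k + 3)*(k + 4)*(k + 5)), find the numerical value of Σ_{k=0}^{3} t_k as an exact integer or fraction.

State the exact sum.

Σ = -1/21

The ratio is k*(k + 2)/((k - 1)*(k + 6)).
Factor: A=k + 2; B=k + 6; C=k - 1.
f must satisfy (k + 2)·f(k+1) − (k + 5)·f(k) = k - 1.
Degrees (1,1,1) ⇒ d ≤ 3.
Solve for f: f(k) = -k/2 (degree 1 ≤ 3).
Get s_k = R·t_k = -4*k/((k + 2)*(k + 3)*(k + 4)) with R(k) = B(k−1)f(k)/C(k) = -k*(k + 5)/(2*(k - 1)).
Δs = 8*(k - 1)/(k**4 + 14*k**3 + 71*k**2 + 154*k + 120), as required.
Telescoping: Σ = s_(4) − s_(0) = -1/21 − (0) = -1/21.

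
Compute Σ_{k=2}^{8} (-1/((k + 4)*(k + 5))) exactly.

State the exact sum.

Step 1: r(k) = (k + 4)/(k + 6).
Take A(k)=k + 4, B(k)=k + 6, C(k)=1.
f must satisfy (k + 4)·f(k+1) − (k + 5)·f(k) = 1.
From deg A=1, deg B=1, deg C=0: d=1.
Match coefficients ⇒ f(k) = k/4.
R(k) = B(k−1)·f(k)/C(k) = k*(k + 5)/4; s_k = R·t_k = -k/(4*k + 16).
Δs = -1/(k**2 + 9*k + 20), as required.
Sum = s_(9) − s_(2); s_(9) = -9/52, s_(2) = -1/12 ⇒ -7/78.

Σ = -7/78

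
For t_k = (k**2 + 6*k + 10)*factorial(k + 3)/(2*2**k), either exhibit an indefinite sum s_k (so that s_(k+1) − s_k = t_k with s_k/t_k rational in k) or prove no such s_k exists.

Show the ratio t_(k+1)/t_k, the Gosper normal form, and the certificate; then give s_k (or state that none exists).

s_k = (k + 3)*factorial(k + 3)/2**k

Ratio r(k) = (k + 4)*(6*k + (k + 1)**2 + 16)/(2*(k**2 + 6*k + 10)).
Normal form (A,B,C) = (k/2 + 2, 1, k**2 + 6*k + 10).
Key eq: (k/2 + 2)·f(k+1) = (1)·f(k) + (k**2 + 6*k + 10).
Bound: deg f ≤ 1.
A polynomial solution: f(k) = 2*(k + 3).
Then R = B(k−1)f/C = 2*(k + 3)/(k**2 + 6*k + 10), so s_k = R(k)·t_k = (k + 3)*factorial(k + 3)/2**k.
Check: Δs_k = (k**2 + 6*k + 10)*factorial(k + 3)/(2*2**k). ✓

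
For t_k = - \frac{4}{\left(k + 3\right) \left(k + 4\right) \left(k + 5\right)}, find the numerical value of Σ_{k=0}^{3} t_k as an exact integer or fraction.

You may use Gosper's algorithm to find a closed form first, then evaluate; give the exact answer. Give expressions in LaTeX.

Σ = -11/84

Ratio r(k) = (k + 3)/(k + 6).
So A=k + 3 and B=k + 6, with C=1.
f must satisfy (k + 3)·f(k+1) − (k + 5)·f(k) = 1.
deg f ≤ 2 (via 1,1,0).
Match coefficients ⇒ f(k) = k*(k + 7)/24.
Get s_k = R·t_k = k*(-k - 7)/(6*(k + 3)*(k + 4)) with R(k) = B(k−1)f(k)/C(k) = k*(k + 5)*(k + 7)/24.
Δs = -4/(k**3 + 12*k**2 + 47*k + 60), as required.
Σ_(k=0)^(3) t_k = s_(4) − s_(0) = -11/84 − (0) = -11/84.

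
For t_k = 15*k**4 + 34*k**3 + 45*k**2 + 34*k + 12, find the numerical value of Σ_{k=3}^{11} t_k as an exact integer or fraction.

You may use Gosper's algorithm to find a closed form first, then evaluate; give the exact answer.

Compute t_(k+1)/t_k: get (15*k**4 + 94*k**3 + 237*k**2 + 286*k + 140)/(15*k**4 + 34*k**3 + 45*k**2 + 34*k + 12).
So A=1 and B=1, with C=k**4 + 34*k**3/15 + 3*k**2 + 34*k/15 + 4/5.
Solve (1)·f(k+1) − (1)·f(k) = k**4 + 34*k**3/15 + 3*k**2 + 34*k/15 + 4/5.
Degrees (0,0,4) ⇒ d ≤ 5.
Solve for f: f(k) = k*(3*k**4 + k**3 + 3*k**2 + 3*k + 2)/15 (degree 5 ≤ 5).
R(k) = B(k−1)·f(k)/C(k) = k*(3*k**4 + k**3 + 3*k**2 + 3*k + 2)/(15*k**4 + 34*k**3 + 45*k**2 + 34*k + 12); s_k = R·t_k = k*(3*k**4 + k**3 + 3*k**2 + 3*k + 2).
Δs = 15*k**4 + 34*k**3 + 45*k**2 + 34*k + 12, as required.
Telescoping: Σ = s_(12) − s_(3) = 772872 − (924) = 771948.

Σ = 771948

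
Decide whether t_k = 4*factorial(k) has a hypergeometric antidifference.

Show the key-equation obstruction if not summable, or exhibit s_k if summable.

No — negative degree bound, so no certificate f.

t_(k+1)/t_k = k + 1.
Take A(k)=k + 1, B(k)=1, C(k)=1.
Set up (k + 1)·f(k+1) − (1)·f(k) − (1) = 0.
deg f ≤ -1 (via 1,0,0).
Bound -1 < 0, so the key equation has no polynomial solution.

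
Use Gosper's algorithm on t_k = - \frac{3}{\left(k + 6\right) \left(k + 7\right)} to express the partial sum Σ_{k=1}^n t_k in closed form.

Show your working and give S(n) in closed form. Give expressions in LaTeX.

t_(k+1)/t_k = (k + 6)/(k + 8).
A = k + 6, B = k + 8, C = 1.
f must satisfy (k + 6)·f(k+1) − (k + 7)·f(k) = 1.
Bound: deg f ≤ 1.
Coefficient equations give f(k) = k/6.
Get s_k = R·t_k = -k/(2*k + 12) with R(k) = B(k−1)f(k)/C(k) = k*(k + 7)/6.
s_(k+1) − s_k = -3/(k**2 + 13*k + 42) = t_k.
Telescope: S(n) = s_(n+1) − s_(1) = (-n - 1)/(2*(n + 7)) − (-1/14) = -3*n/(7*n + 49).

S(n) = - \frac{3 n}{7 n + 49}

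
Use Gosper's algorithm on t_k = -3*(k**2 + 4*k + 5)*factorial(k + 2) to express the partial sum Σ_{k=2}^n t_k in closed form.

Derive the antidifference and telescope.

Compute t_(k+1)/t_k: get (k + 3)*(4*k + (k + 1)**2 + 9)/(k**2 + 4*k + 5).
Gosper form: A/B · C(k+1)/C(k) with A=k + 3, B=1, C=k**2 + 4*k + 5.
Key eq: (k + 3)·f(k+1) = (1)·f(k) + (k**2 + 4*k + 5).
deg f ≤ 1 (via 1,0,2).
Solve for f: f(k) = k + 1 (degree 1 ≤ 1).
R(k) = B(k−1)·f(k)/C(k) = (k + 1)/(k**2 + 4*k + 5); s_k = R·t_k = -3*(k + 1)*factorial(k + 2).
Check: Δs_k = -3*(k**2 + 4*k + 5)*factorial(k + 2). ✓
s_(n+1) = -3*(n + 2)*factorial(n + 3) and s_(2) = -216, so S(n) = -3*n*factorial(n + 3) - 6*factorial(n + 3) + 216.

S(n) = -3*n*factorial(n + 3) - 6*factorial(n + 3) + 216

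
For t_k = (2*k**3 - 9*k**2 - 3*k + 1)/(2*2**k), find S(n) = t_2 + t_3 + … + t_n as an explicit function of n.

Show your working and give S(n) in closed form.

Compute t_(k+1)/t_k: get (2*k**3 - 3*k**2 - 15*k - 9)/(2*(2*k**3 - 9*k**2 - 3*k + 1)).
Take A(k)=1/2, B(k)=1, C(k)=k**3 - 9*k**2/2 - 3*k/2 + 1/2.
Solve (1/2)·f(k+1) − (1)·f(k) = k**3 - 9*k**2/2 - 3*k/2 + 1/2.
deg f ≤ 3 (via 0,0,3).
A polynomial solution: f(k) = -2*k**3 + 3*k**2 + 3*k + 3.
Then R = B(k−1)f/C = -2*(2*k**3 - 3*k**2 - 3*k - 3)/((2*k + 1)*(k**2 - 5*k + 1)), so s_k = R(k)·t_k = (-2*k**3 + 3*k**2 + 3*k + 3)/2**k.
s_(k+1) − s_k = (2*k**3 - 9*k**2 - 3*k + 1)/(2*2**k) = t_k.
Evaluate: s_(n+1) = 2**(-n - 1)*(-2*n**3 - 3*n**2 + 3*n + 7); subtract s_(2) = 5/4 ⇒ S(n) = 2**(-n - 2)*(-5*2**n - 4*n**3 - 6*n**2 + 6*n + 14).

S(n) = 2**(-n - 2)*(-5*2**n - 4*n**3 - 6*n**2 + 6*n + 14)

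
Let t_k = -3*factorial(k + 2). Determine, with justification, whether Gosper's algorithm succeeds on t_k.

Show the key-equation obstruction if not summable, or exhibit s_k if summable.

No — key equation has no polynomial f.

The ratio is k + 3.
Gosper form: A/B · C(k+1)/C(k) with A=k + 3, B=1, C=1.
Need (k + 3)·f(k+1) − (1)·f(k) = 1.
d = -1 from the (1,0,0) case.
Bound -1 < 0, so the key equation has no polynomial solution.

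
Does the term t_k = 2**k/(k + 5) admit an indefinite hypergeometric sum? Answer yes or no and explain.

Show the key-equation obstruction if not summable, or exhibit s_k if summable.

The ratio is 2*(k + 5)/(k + 6).
Normal form (A,B,C) = (2*k + 10, k + 6, 1).
Set up (2*k + 10)·f(k+1) − (k + 5)·f(k) − (1) = 0.
From deg A=1, deg B=1, deg C=0: d=-1.
d = -1 < 0 ⇒ no nonzero polynomial f; not summable.

No — key equation has no polynomial f.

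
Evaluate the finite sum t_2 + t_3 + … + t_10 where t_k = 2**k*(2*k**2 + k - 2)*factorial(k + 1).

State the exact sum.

Σ = 8828957491200

Step 1: r(k) = 2*(k + 2)*(k + 2*(k + 1)**2 - 1)/(2*k**2 + k - 2).
Take A(k)=2*k + 4, B(k)=1, C(k)=k**2 + k/2 - 1.
Solve (2*k + 4)·f(k+1) − (1)·f(k) = k**2 + k/2 - 1.
deg f ≤ 1 (via 1,0,2).
Match coefficients ⇒ f(k) = (k - 2)/2.
Get s_k = R·t_k = 2**k*(k - 2)*factorial(k + 1) with R(k) = B(k−1)f(k)/C(k) = (k - 2)/(2*k**2 + k - 2).
Verify: 2**k*(2*k**2 + k - 2)*factorial(k + 1) matches t_k.
Σ_(k=2)^(10) t_k = s_(11) − s_(2) = 8828957491200 − (0) = 8828957491200.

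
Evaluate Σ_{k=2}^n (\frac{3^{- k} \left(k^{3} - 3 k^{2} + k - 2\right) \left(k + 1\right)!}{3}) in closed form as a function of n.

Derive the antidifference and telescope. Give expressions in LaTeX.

S(n) = 3^{- n - 1} \left(16 \cdot 3^{n} + n^{4} n! + n^{3} n! - 11 n^{2} n! - 25 n n! - 14 n!\right)

Ratio r(k) = (k + 2)*(k + (k + 1)**3 - 3*(k + 1)**2 - 1)/(3*(k**3 - 3*k**2 + k - 2)).
Take A(k)=k/3 + 2/3, B(k)=1, C(k)=k**3 - 3*k**2 + k - 2.
f must satisfy (k/3 + 2/3)·f(k+1) − (1)·f(k) = k**3 - 3*k**2 + k - 2.
Degrees (1,0,3) ⇒ d ≤ 2.
Coefficient equations give f(k) = 3*(k**2 - 4*k - 4).
Get s_k = R·t_k = (k**2 - 4*k - 4)*factorial(k + 1)/3**k with R(k) = B(k−1)f(k)/C(k) = 3*(k**2 - 4*k - 4)/(k**3 - 3*k**2 + k - 2).
s_(k+1) − s_k = (k**3 - 3*k**2 + k - 2)*factorial(k + 1)/(3*3**k) = t_k.
Σ_(k=2)^n t_k = s_(n+1) − s_(2) = (3**(-n - 1)*(n**2 - 2*n - 7)*factorial(n + 2)) − (-16/3), i.e. 3**(-n - 1)*(16*3**n + n**4*factorial(n) + n**3*factorial(n) - 11*n**2*factorial(n) - 25*n*factorial(n) - 14*factorial(n)).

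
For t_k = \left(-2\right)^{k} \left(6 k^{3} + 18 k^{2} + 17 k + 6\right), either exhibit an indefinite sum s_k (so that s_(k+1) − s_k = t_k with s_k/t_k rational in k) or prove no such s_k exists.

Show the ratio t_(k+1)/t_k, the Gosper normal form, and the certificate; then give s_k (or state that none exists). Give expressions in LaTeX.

s_k = \left(-2\right)^{k} k \left(- 2 k^{2} - 2 k + 1\right)

Step 1: r(k) = 2*(-6*k**3 - 36*k**2 - 71*k - 47)/(6*k**3 + 18*k**2 + 17*k + 6).
A = -2, B = 1, C = k**3 + 3*k**2 + 17*k/6 + 1.
Key eq: (-2)·f(k+1) = (1)·f(k) + (k**3 + 3*k**2 + 17*k/6 + 1).
Bound: deg f ≤ 3.
A polynomial solution: f(k) = -k*(2*k**2 + 2*k - 1)/6.
Certificate R = B(k−1)f/C = -k*(2*k**2 + 2*k - 1)/(6*k**3 + 18*k**2 + 17*k + 6) gives s_k = (-2)**k*k*(-2*k**2 - 2*k + 1).
Verify: (-2)**k*(6*k**3 + 18*k**2 + 17*k + 6) matches t_k.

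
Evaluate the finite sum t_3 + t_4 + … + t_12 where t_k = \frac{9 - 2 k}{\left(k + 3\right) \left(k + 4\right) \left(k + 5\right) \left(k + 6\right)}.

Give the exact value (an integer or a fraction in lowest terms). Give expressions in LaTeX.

Step 1: r(k) = (k + 3)*(2*k - 7)/((k + 7)*(2*k - 9)).
A = k + 3, B = k + 7, C = k - 9/2.
f must satisfy (k + 3)·f(k+1) − (k + 6)·f(k) = k - 9/2.
Degrees (1,1,1) ⇒ d ≤ 3.
Solving with deg f ≤ 3: f(k) = -k*(k**2 + 12*k + 77)/60.
R(k) = B(k−1)·f(k)/C(k) = -k*(k + 6)*(k**2 + 12*k + 77)/(30*(2*k - 9)); s_k = R·t_k = k*(k**2 + 12*k + 77)/(30*(k + 3)*(k + 4)*(k + 5)).
s_(k+1) − s_k = (9 - 2*k)/(k**4 + 18*k**3 + 119*k**2 + 342*k + 360) = t_k.
Σ_(k=3)^(12) t_k = s_(13) − s_(3) = 871/24480 − (61/1680) = -25/34272.

Σ = -25/34272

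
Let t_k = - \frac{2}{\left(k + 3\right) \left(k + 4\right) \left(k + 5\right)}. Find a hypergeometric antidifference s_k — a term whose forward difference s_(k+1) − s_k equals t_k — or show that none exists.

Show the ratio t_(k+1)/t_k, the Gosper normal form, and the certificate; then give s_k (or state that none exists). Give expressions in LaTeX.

s_k = \frac{k \left(- k - 7\right)}{12 \left(k + 3\right) \left(k + 4\right)}

t_(k+1)/t_k = (k + 3)/(k + 6).
Normal form (A,B,C) = (k + 3, k + 6, 1).
Need (k + 3)·f(k+1) − (k + 5)·f(k) = 1.
d = 2 from the (1,1,0) case.
Solving with deg f ≤ 2: f(k) = k*(k + 7)/24.
R(k) = B(k−1)·f(k)/C(k) = k*(k + 5)*(k + 7)/24; s_k = R·t_k = k*(-k - 7)/(12*(k + 3)*(k + 4)).
Check: Δs_k = -2/(k**3 + 12*k**2 + 47*k + 60). ✓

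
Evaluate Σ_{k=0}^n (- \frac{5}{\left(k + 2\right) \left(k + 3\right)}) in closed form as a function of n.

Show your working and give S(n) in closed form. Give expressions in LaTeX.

S(n) = \frac{5 \left(- n - 1\right)}{2 \left(n + 3\right)}

Step 1: r(k) = (k + 2)/(k + 4).
Factor: A=k + 2; B=k + 4; C=1.
Key eq: (k + 2)·f(k+1) = (k + 3)·f(k) + (1).
d = 1 from the (1,1,0) case.
Match coefficients ⇒ f(k) = k/2.
So s_k = (B(k−1)f/C)·t_k = (k*(k + 3)/2)·t_k = -5*k/(2*k + 4).
Check: Δs_k = -5/(k**2 + 5*k + 6). ✓
Σ_(k=0)^n t_k = s_(n+1) − s_(0) = (5*(-n - 1)/(2*(n + 3))) − (0), i.e. 5*(-n - 1)/(2*(n + 3)).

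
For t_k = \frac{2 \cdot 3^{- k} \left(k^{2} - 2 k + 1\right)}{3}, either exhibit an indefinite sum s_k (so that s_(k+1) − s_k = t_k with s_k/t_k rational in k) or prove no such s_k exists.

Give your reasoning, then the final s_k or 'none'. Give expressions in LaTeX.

s_k = 3^{- k} \left(- k^{2} + k - 1\right)

t_(k+1)/t_k = k**2/(3*(k**2 - 2*k + 1)).
Take A(k)=1/3, B(k)=1, C(k)=k**2 - 2*k + 1.
Need (1/3)·f(k+1) − (1)·f(k) = k**2 - 2*k + 1.
From deg A=0, deg B=0, deg C=2: d=2.
Coefficient equations give f(k) = -3*(k**2 - k + 1)/2.
Then R = B(k−1)f/C = -3*(k**2 - k + 1)/(2*(k - 1)**2), so s_k = R(k)·t_k = (-k**2 + k - 1)/3**k.
Check: Δs_k = 2*(k**2 - 2*k + 1)/(3*3**k). ✓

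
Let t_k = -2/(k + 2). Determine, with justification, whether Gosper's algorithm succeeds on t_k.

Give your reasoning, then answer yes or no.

Ratio r(k) = (k + 2)/(k + 3).
Take A(k)=k + 2, B(k)=k + 3, C(k)=1.
f must satisfy (k + 2)·f(k+1) − (k + 2)·f(k) = 1.
Degrees (1,1,0) ⇒ d ≤ 0.
Generic f = c0 gives residual -1; -1 = 0 cannot hold, so t_k is not Gosper-summable.

No; the coefficient equations for f are inconsistent.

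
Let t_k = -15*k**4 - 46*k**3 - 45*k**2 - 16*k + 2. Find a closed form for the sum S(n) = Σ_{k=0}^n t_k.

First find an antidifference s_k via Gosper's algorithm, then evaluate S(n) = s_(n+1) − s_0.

S(n) = -3*n**5 - 19*n**4 - 43*n**3 - 42*n**2 - 13*n + 2

The ratio is (15*k**4 + 106*k**3 + 273*k**2 + 304*k + 120)/(15*k**4 + 46*k**3 + 45*k**2 + 16*k - 2).
Take A(k)=1, B(k)=1, C(k)=k**4 + 46*k**3/15 + 3*k**2 + 16*k/15 - 2/15.
f must satisfy (1)·f(k+1) − (1)·f(k) = k**4 + 46*k**3/15 + 3*k**2 + 16*k/15 - 2/15.
Bound: deg f ≤ 5.
A polynomial solution: f(k) = k*(3*k**4 + 4*k**3 - 3*k**2 - 3*k - 3)/15.
R(k) = B(k−1)·f(k)/C(k) = k*(3*k**4 + 4*k**3 - 3*k**2 - 3*k - 3)/(15*k**4 + 46*k**3 + 45*k**2 + 16*k - 2); s_k = R·t_k = k*(-3*k**4 - 4*k**3 + 3*k**2 + 3*k + 3).
Δs = -15*k**4 - 46*k**3 - 45*k**2 - 16*k + 2, as required.
s_(n+1) = -3*n**5 - 19*n**4 - 43*n**3 - 42*n**2 - 13*n + 2 and s_(0) = 0, so S(n) = -3*n**5 - 19*n**4 - 43*n**3 - 42*n**2 - 13*n + 2.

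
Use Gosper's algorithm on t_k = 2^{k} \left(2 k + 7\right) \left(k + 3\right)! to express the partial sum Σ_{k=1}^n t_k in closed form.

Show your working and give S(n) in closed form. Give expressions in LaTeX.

S(n) = 2 \cdot 2^{n} \left(n + 4\right)! - 48

t_(k+1)/t_k = 2*(k + 4)*(2*k + 9)/(2*k + 7).
Take A(k)=2*k + 8, B(k)=1, C(k)=k + 7/2.
f must satisfy (2*k + 8)·f(k+1) − (1)·f(k) = k + 7/2.
deg f ≤ 0 (via 1,0,1).
Solving with deg f ≤ 0: f(k) = 1/2.
So s_k = (B(k−1)f/C)·t_k = (1/(2*k + 7))·t_k = 2**k*factorial(k + 3).
Check: Δs_k = 2**k*(2*k + 7)*factorial(k + 3). ✓
Evaluate: s_(n+1) = 2**(n + 1)*factorial(n + 4); subtract s_(1) = 48 ⇒ S(n) = 2*2**n*factorial(n + 4) - 48.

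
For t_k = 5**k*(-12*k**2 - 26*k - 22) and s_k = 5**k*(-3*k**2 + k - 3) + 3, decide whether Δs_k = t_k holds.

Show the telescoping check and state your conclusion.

s_(k+1) = 5**(k + 1)*(k - 3*(k + 1)**2 - 2) + 3
s_(k+1) − s_k = 5**k*(-12*k**2 - 26*k - 22)
(s_(k+1) − s_k) − t_k = 0

valid (s_(k+1) − s_k reduces to t_k)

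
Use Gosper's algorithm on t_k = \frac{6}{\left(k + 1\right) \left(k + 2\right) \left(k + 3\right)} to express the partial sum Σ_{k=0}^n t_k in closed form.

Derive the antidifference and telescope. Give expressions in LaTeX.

Step 1: r(k) = (k + 1)/(k + 4).
A = k + 1, B = k + 4, C = 1.
Set up (k + 1)·f(k+1) − (k + 3)·f(k) − (1) = 0.
deg f ≤ 2 (via 1,1,0).
A polynomial solution: f(k) = k*(k + 3)/4.
R(k) = B(k−1)·f(k)/C(k) = k*(k + 3)**2/4; s_k = R·t_k = 3*k*(k + 3)/(2*(k + 1)*(k + 2)).
Δs = 6/(k**3 + 6*k**2 + 11*k + 6), as required.
s_(n+1) = 3*(n**2 + 5*n + 4)/(2*(n**2 + 5*n + 6)) and s_(0) = 0, so S(n) = 3*(n**2 + 5*n + 4)/(2*(n**2 + 5*n + 6)).

S(n) = \frac{3 \left(n^{2} + 5 n + 4\right)}{2 \left(n^{2} + 5 n + 6\right)}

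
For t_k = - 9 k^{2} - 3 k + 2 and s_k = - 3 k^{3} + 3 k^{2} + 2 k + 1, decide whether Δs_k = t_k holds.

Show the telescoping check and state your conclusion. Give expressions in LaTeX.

s_(k+1) = -3*k**3 - 6*k**2 - k + 3
s_(k+1) − s_k = -9*k**2 - 3*k + 2
(s_(k+1) − s_k) − t_k = 0

valid (s_(k+1) − s_k reduces to t_k)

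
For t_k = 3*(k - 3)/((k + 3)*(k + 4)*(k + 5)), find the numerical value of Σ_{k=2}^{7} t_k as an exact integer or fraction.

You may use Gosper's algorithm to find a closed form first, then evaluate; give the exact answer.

Compute t_(k+1)/t_k: get (k - 2)*(k + 3)/((k - 3)*(k + 6)).
So A=k + 3 and B=k + 6, with C=k - 3.
Key eq: (k + 3)·f(k+1) = (k + 5)·f(k) + (k - 3).
Degrees (1,1,1) ⇒ d ≤ 2.
Solve for f: f(k) = -k (degree 1 ≤ 2).
Get s_k = R·t_k = -3*k/((k + 3)*(k + 4)) with R(k) = B(k−1)f(k)/C(k) = -k*(k + 5)/(k - 3).
s_(k+1) − s_k = 3*(k - 3)/(k**3 + 12*k**2 + 47*k + 60) = t_k.
Σ_(k=2)^(7) t_k = s_(8) − s_(2) = -2/11 − (-1/5) = 1/55.

Σ = 1/55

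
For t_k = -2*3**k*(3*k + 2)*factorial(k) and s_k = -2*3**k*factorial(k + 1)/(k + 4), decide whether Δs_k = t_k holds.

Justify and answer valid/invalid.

Invalid: residual 6*3**k*(3*k**2 + 14*k + 7)*factorial(k)/((k + 4)*(k + 5)) ≠ 0.

s_(k+1) = -6*3**k*factorial(k + 2)/(k + 5)
s_(k+1) − s_k = -2*3**k*(3*k**2 + 17*k + 19)*factorial(k + 1)/((k + 4)*(k + 5))
(s_(k+1) − s_k) − t_k = 6*3**k*(3*k**2 + 14*k + 7)*factorial(k)/((k + 4)*(k + 5))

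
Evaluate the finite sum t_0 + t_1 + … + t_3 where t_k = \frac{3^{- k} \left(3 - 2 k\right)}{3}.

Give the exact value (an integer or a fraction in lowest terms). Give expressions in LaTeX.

r(k) = (2*k - 1)/(3*(2*k - 3)) after simplifying.
Normal form (A,B,C) = (1/3, 1, k - 3/2).
Solve (1/3)·f(k+1) − (1)·f(k) = k - 3/2.
Degrees (0,0,1) ⇒ d ≤ 1.
Coefficient equations give f(k) = -3*(k - 1)/2.
Certificate R = B(k−1)f/C = -3*(k - 1)/(2*k - 3) gives s_k = (k - 1)/3**k.
Check: Δs_k = (3 - 2*k)/(3*3**k). ✓
Evaluate s at k=4 and k=0: 1/27 and -1; difference 28/27.

Σ = 28/27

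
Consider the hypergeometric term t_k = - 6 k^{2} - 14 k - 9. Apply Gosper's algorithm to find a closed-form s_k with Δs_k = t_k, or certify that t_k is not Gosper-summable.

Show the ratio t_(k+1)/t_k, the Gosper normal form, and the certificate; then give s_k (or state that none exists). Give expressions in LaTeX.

Step 1: r(k) = (6*k**2 + 26*k + 29)/(6*k**2 + 14*k + 9).
Factor: A=1; B=1; C=k**2 + 7*k/3 + 3/2.
Set up (1)·f(k+1) − (1)·f(k) − (k**2 + 7*k/3 + 3/2) = 0.
Degrees (0,0,2) ⇒ d ≤ 3.
Solve for f: f(k) = k*(2*k**2 + 4*k + 3)/6 (degree 3 ≤ 3).
Then R = B(k−1)f/C = k*(2*k**2 + 4*k + 3)/(6*k**2 + 14*k + 9), so s_k = R(k)·t_k = k*(-2*k**2 - 4*k - 3).
Verify: -6*k**2 - 14*k - 9 matches t_k.

s_k = k \left(- 2 k^{2} - 4 k - 3\right)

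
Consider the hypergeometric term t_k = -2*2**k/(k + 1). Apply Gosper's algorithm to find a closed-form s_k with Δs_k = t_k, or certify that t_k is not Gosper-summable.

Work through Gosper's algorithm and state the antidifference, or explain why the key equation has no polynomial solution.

The ratio is 2*(k + 1)/(k + 2).
So A=2*k + 2 and B=k + 2, with C=1.
Key eq: (2*k + 2)·f(k+1) = (k + 1)·f(k) + (1).
d = -1 from the (1,1,0) case.
Negative degree bound (-1): no f exists, t_k not Gosper-summable.

no hypergeometric antidifference exists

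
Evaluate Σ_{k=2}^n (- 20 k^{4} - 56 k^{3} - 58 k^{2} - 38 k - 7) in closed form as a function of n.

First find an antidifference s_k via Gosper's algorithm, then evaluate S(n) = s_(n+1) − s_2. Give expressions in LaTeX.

S(n) = - 4 n^{5} - 24 n^{4} - 54 n^{3} - 62 n^{2} - 35 n + 179

Ratio r(k) = (20*k**4 + 136*k**3 + 346*k**2 + 402*k + 179)/(20*k**4 + 56*k**3 + 58*k**2 + 38*k + 7).
Normal form (A,B,C) = (1, 1, k**4 + 14*k**3/5 + 29*k**2/10 + 19*k/10 + 7/20).
Solve (1)·f(k+1) − (1)·f(k) = k**4 + 14*k**3/5 + 29*k**2/10 + 19*k/10 + 7/20.
deg f ≤ 5 (via 0,0,4).
Solve for f: f(k) = k*(4*k**4 + 4*k**3 - 2*k**2 + 4*k - 3)/20 (degree 5 ≤ 5).
R(k) = B(k−1)·f(k)/C(k) = k*(4*k**4 + 4*k**3 - 2*k**2 + 4*k - 3)/(20*k**4 + 56*k**3 + 58*k**2 + 38*k + 7); s_k = R·t_k = k*(-4*k**4 - 4*k**3 + 2*k**2 - 4*k + 3).
s_(k+1) − s_k = -20*k**4 - 56*k**3 - 58*k**2 - 38*k - 7 = t_k.
Telescope: S(n) = s_(n+1) − s_(2) = -4*n**5 - 24*n**4 - 54*n**3 - 62*n**2 - 35*n - 7 − (-186) = -4*n**5 - 24*n**4 - 54*n**3 - 62*n**2 - 35*n + 179.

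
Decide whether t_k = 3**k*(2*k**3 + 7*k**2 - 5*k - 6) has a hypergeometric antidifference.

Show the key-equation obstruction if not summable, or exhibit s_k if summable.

Step 1: r(k) = 3*(2*k**3 + 13*k**2 + 15*k - 2)/(2*k**3 + 7*k**2 - 5*k - 6).
A = 3, B = 1, C = k**3 + 7*k**2/2 - 5*k/2 - 3.
Key eq: (3)·f(k+1) = (1)·f(k) + (k**3 + 7*k**2/2 - 5*k/2 - 3).
Degrees (0,0,3) ⇒ d ≤ 3.
Solve for f: f(k) = (k**3 - k**2 - 4*k + 3)/2 (degree 3 ≤ 3).
R(k) = B(k−1)·f(k)/C(k) = (k**3 - k**2 - 4*k + 3)/(2*k**3 + 7*k**2 - 5*k - 6); s_k = R·t_k = 3**k*(k**3 - k**2 - 4*k + 3).
Δs = 3**k*(2*k**3 + 7*k**2 - 5*k - 6), as required.

Yes. s_k = 3**k*(k**3 - k**2 - 4*k + 3).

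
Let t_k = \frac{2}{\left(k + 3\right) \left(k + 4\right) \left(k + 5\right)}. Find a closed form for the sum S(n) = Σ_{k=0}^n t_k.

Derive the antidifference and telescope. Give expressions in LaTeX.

Compute t_(k+1)/t_k: get (k + 3)/(k + 6).
A = k + 3, B = k + 6, C = 1.
Set up (k + 3)·f(k+1) − (k + 5)·f(k) − (1) = 0.
Bound: deg f ≤ 2.
Match coefficients ⇒ f(k) = k*(k + 7)/24.
Get s_k = R·t_k = k*(k + 7)/(12*(k + 3)*(k + 4)) with R(k) = B(k−1)f(k)/C(k) = k*(k + 5)*(k + 7)/24.
Verify: 2/(k**3 + 12*k**2 + 47*k + 60) matches t_k.
Telescope: S(n) = s_(n+1) − s_(0) = (n**2 + 9*n + 8)/(12*(n**2 + 9*n + 20)) − (0) = (n**2 + 9*n + 8)/(12*(n**2 + 9*n + 20)).

S(n) = \frac{n^{2} + 9 n + 8}{12 \left(n^{2} + 9 n + 20\right)}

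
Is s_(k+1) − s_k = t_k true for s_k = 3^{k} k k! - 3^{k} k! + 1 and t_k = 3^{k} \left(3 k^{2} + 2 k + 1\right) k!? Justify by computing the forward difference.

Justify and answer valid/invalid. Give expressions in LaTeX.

Valid: the claim telescopes to t_k.

s_(k+1) = 3**(k + 1)*k**2*factorial(k) + 3**(k + 1)*k*factorial(k) + 1
s_(k+1) − s_k = 3**k*(3*k**2 + 2*k + 1)*factorial(k)
(s_(k+1) − s_k) − t_k = 0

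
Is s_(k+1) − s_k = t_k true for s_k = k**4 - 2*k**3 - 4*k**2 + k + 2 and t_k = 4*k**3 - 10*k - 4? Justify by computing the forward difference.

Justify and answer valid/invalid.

valid; difference matches t_k

s_(k+1) = k**4 + 2*k**3 - 4*k**2 - 9*k - 2
s_(k+1) − s_k = 4*k**3 - 10*k - 4
(s_(k+1) − s_k) − t_k = 0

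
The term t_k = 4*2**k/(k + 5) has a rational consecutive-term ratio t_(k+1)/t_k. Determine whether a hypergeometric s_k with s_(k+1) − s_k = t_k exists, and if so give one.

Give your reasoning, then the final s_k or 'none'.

Step 1: r(k) = 2*(k + 5)/(k + 6).
Factor: A=2*k + 10; B=k + 6; C=1.
f must satisfy (2*k + 10)·f(k+1) − (k + 5)·f(k) = 1.
From deg A=1, deg B=1, deg C=0: d=-1.
deg f ≤ -1 is impossible — no certificate.

none (Gosper's algorithm certifies no s_k)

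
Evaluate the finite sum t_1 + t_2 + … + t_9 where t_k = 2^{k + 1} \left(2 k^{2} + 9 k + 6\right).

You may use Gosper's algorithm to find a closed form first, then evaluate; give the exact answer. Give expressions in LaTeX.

r(k) = 2*(2*k**2 + 13*k + 17)/(2*k**2 + 9*k + 6) after simplifying.
A = 2, B = 1, C = k**2 + 9*k/2 + 3.
Solve (2)·f(k+1) − (1)·f(k) = k**2 + 9*k/2 + 3.
Degrees (0,0,2) ⇒ d ≤ 2.
A polynomial solution: f(k) = k*(2*k + 1)/2.
Certificate R = B(k−1)f/C = k*(2*k + 1)/(2*k**2 + 9*k + 6) gives s_k = 2**(k + 1)*k*(2*k + 1).
s_(k+1) − s_k = 2**(k + 1)*(2*k**2 + 9*k + 6) = t_k.
Sum = s_(10) − s_(1); s_(10) = 430080, s_(1) = 12 ⇒ 430068.

Σ = 430068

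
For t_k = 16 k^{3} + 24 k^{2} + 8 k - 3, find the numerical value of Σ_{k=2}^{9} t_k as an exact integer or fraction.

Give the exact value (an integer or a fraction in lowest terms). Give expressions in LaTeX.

Compute t_(k+1)/t_k: get (16*k**3 + 72*k**2 + 104*k + 45)/(16*k**3 + 24*k**2 + 8*k - 3).
Factor: A=1; B=1; C=k**3 + 3*k**2/2 + k/2 - 3/16.
Need (1)·f(k+1) − (1)·f(k) = k**3 + 3*k**2/2 + k/2 - 3/16.
Degrees (0,0,3) ⇒ d ≤ 4.
Solve for f: f(k) = k*(4*k**3 - 4*k - 3)/16 (degree 4 ≤ 4).
Then R = B(k−1)f/C = k*(4*k**3 - 4*k - 3)/(16*k**3 + 24*k**2 + 8*k - 3), so s_k = R(k)·t_k = k*(4*k**3 - 4*k - 3).
Δs = 16*k**3 + 24*k**2 + 8*k - 3, as required.
Σ_(k=2)^(9) t_k = s_(10) − s_(2) = 39570 − (42) = 39528.

Σ = 39528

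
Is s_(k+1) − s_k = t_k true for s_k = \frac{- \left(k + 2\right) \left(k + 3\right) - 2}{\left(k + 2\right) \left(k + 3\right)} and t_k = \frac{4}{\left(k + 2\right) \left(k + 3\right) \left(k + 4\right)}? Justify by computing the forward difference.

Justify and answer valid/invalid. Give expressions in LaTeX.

valid (s_(k+1) − s_k reduces to t_k)

s_(k+1) = (-(k + 3)*(k + 4) - 2)/((k + 3)*(k + 4))
s_(k+1) − s_k = 4/(k**3 + 9*k**2 + 26*k + 24)
(s_(k+1) − s_k) − t_k = 0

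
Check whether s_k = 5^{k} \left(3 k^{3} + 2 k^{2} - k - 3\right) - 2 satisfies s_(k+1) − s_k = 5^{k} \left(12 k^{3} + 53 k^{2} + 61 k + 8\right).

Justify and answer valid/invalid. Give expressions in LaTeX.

valid (s_(k+1) − s_k reduces to t_k)

s_(k+1) = 5**(k + 1)*(-k + 3*(k + 1)**3 + 2*(k + 1)**2 - 4) - 2
s_(k+1) − s_k = 5**k*(12*k**3 + 53*k**2 + 61*k + 8)
(s_(k+1) − s_k) − t_k = 0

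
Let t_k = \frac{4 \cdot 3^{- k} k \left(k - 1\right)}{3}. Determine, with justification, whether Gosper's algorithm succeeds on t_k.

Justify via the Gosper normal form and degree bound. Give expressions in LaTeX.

r(k) = (k + 1)/(3*(k - 1)) after simplifying.
Normal form (A,B,C) = (1/3, 1, k**2 - k).
f must satisfy (1/3)·f(k+1) − (1)·f(k) = k**2 - k.
From deg A=0, deg B=0, deg C=2: d=2.
Match coefficients ⇒ f(k) = -3*(2*k**2 + 1)/4.
Certificate R = B(k−1)f/C = -3*(2*k**2 + 1)/(4*k*(k - 1)) gives s_k = -(2*k**2 + 1)/3**k.
s_(k+1) − s_k = 4*k*(k - 1)/(3*3**k) = t_k.

Yes. s_k = - 3^{- k} \left(2 k^{2} + 1\right).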